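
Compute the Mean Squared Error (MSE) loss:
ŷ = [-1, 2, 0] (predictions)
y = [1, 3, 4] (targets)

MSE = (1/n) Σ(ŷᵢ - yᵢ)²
MSE = 7

MSE = (1/3)((-1-1)² + (2-3)² + (0-4)²) = (1/3)(4 + 1 + 16) = 7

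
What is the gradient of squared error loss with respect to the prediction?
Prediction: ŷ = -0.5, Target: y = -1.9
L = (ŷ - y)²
∂L/∂ŷ = 2.8

∂L/∂ŷ = 2(ŷ - y) = 2(-0.5 - -1.9) = 2(1.4) = 2.8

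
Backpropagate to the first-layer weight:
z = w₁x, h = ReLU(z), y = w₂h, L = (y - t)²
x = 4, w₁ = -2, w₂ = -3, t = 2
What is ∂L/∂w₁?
∂L/∂w₁ = 0

Forward pass:
z = w₁x = -2×4 = -8
h = ReLU(-8) = 0
y = w₂h = -3×0 = 0

Backward pass:
∂L/∂y = 2(y - t) = 2(0 - 2) = -4
∂y/∂h = w₂ = -3
∂h/∂z = 0 (ReLU derivative)
∂z/∂w₁ = x = 4

∂L/∂w₁ = -4 × -3 × 0 × 4 = 0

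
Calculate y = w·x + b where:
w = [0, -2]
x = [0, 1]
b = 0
y = -2

y = (0)(0) + (-2)(1) + 0 = -2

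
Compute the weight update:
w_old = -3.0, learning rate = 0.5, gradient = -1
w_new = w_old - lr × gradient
w_new = -2.5

w_new = w - η·∂L/∂w = -3.0 - 0.5×(-1) = -3.0 - (-0.5) = -2.5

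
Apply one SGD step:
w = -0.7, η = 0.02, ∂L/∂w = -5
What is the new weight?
w_new = -0.6

w_new = w - η·∂L/∂w = -0.7 - 0.02×(-5) = -0.7 - (-0.1) = -0.6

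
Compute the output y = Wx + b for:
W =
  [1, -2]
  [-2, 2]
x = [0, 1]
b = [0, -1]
y = [-2, 1]

Wx = [1×0 + -2×1, -2×0 + 2×1]
   = [-2, 2]
y = Wx + b = [-2 + 0, 2 + -1] = [-2, 1]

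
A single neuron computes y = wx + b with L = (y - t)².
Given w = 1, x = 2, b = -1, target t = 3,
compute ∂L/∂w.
∂L/∂w = -8

y = wx + b = (1)(2) + -1 = 1
∂L/∂y = 2(y - t) = 2(1 - 3) = -4
∂y/∂w = x = 2
∂L/∂w = ∂L/∂y · ∂y/∂w = -4 × 2 = -8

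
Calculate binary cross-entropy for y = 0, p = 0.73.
L = 1.309

L = -0·log(0.73) - 1·log(0.27) = -log(0.27) = 1.309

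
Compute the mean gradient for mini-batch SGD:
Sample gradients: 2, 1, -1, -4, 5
Average gradient = 0.6

Average = (1/5)(2 + 1 + -1 + -4 + 5) = 3/5 = 0.6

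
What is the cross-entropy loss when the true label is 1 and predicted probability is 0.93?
L = 0.07257

L = -1·log(0.93) - 0·log(0.07) = -log(0.93) = 0.07257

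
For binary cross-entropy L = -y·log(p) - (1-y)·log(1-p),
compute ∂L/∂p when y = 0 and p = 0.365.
∂L/∂p = 1.575

∂L/∂p = -y/p + (1-y)/(1-p) = 0 + 1/0.635 = 1.575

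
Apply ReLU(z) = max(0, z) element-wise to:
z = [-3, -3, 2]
h = [0, 0, 2]

ReLU applied element-wise: max(0,-3)=0, max(0,-3)=0, max(0,2)=2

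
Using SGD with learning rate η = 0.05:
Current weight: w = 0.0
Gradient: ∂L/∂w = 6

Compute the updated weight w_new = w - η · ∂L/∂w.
w_new = -0.3

w_new = w - η·∂L/∂w = 0.0 - 0.05×(6) = 0.0 - (0.3) = -0.3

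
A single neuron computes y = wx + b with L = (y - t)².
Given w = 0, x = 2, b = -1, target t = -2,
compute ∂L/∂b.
∂L/∂b = 2

y = wx + b = (0)(2) + -1 = -1
∂L/∂y = 2(y - t) = 2(-1 - -2) = 2
∂y/∂b = 1
∂L/∂b = ∂L/∂y · ∂y/∂b = 2 × 1 = 2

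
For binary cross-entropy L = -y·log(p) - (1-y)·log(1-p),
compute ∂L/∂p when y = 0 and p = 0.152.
∂L/∂p = 1.179

∂L/∂p = -y/p + (1-y)/(1-p) = 0 + 1/0.848 = 1.179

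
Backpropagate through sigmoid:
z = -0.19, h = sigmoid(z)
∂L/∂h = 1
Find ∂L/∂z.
∂L/∂z = 0.2478

σ(-0.19) = 0.4526
σ'(-0.19) = σ(-0.19)(1 - σ(-0.19)) = 0.4526 × 0.5474 = 0.2478
∂L/∂z = ∂L/∂h · σ'(z) = 1 × 0.2478 = 0.2478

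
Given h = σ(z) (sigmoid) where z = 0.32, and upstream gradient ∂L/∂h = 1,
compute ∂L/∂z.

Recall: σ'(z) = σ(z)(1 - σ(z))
∂L/∂z = 0.2437

σ(0.32) = 0.5793
σ'(0.32) = σ(0.32)(1 - σ(0.32)) = 0.5793 × 0.4207 = 0.2437
∂L/∂z = ∂L/∂h · σ'(z) = 1 × 0.2437 = 0.2437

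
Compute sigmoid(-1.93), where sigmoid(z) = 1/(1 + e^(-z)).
0.1268

sigmoid(-1.93) = 1/(1 + e^(1.93)) = 1/(1 + 6.89) = 0.1268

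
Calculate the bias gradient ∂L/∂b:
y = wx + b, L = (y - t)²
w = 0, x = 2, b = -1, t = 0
∂L/∂b = -2

y = wx + b = (0)(2) + -1 = -1
∂L/∂y = 2(y - t) = 2(-1 - 0) = -2
∂y/∂b = 1
∂L/∂b = ∂L/∂y · ∂y/∂b = -2 × 1 = -2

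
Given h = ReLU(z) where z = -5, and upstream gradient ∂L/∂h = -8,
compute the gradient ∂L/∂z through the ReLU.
∂L/∂z = 0

h = ReLU(-5) = 0
Since z < 0: ∂h/∂z = 0
∂L/∂z = ∂L/∂h · ∂h/∂z = -8 × 0 = 0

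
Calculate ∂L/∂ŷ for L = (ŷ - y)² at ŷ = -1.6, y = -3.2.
∂L/∂ŷ = 3.2

∂L/∂ŷ = 2(ŷ - y) = 2(-1.6 - -3.2) = 2(1.6) = 3.2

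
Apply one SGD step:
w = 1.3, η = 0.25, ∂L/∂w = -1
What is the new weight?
w_new = 1.55

w_new = w - η·∂L/∂w = 1.3 - 0.25×(-1) = 1.3 - (-0.25) = 1.55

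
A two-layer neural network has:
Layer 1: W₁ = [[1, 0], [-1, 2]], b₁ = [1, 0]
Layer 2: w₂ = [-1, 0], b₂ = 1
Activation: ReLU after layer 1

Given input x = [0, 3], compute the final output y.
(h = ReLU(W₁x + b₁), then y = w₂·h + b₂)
y = 0

Layer 1 pre-activation: z₁ = [1, 6]
After ReLU: h = [1, 6]
Layer 2 output: y = -1×1 + 0×6 + 1 = 0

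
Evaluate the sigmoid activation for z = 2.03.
0.8839

sigmoid(2.03) = 1/(1 + e^(-2.03)) = 1/(1 + 0.1313) = 0.8839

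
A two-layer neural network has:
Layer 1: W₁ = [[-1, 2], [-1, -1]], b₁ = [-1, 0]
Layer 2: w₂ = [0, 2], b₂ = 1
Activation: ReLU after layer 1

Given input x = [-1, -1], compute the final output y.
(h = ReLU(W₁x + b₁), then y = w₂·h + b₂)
y = 5

Layer 1 pre-activation: z₁ = [-2, 2]
After ReLU: h = [0, 2]
Layer 2 output: y = 0×0 + 2×2 + 1 = 5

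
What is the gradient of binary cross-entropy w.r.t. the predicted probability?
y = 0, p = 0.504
∂L/∂p = 2.016

∂L/∂p = -y/p + (1-y)/(1-p) = 0 + 1/0.496 = 2.016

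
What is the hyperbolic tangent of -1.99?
-0.9633

tanh(-1.99) = (e^(-1.99) - e^(1.99))/(e^(-1.99) + e^(1.99)) = -0.9633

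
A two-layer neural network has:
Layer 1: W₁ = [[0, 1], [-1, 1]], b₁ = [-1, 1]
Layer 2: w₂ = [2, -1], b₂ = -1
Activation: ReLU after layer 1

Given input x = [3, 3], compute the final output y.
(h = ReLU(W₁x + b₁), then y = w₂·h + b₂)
y = 2

Layer 1 pre-activation: z₁ = [2, 1]
After ReLU: h = [2, 1]
Layer 2 output: y = 2×2 + -1×1 + -1 = 2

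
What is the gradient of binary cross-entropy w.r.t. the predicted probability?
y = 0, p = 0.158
∂L/∂p = 1.188

∂L/∂p = -y/p + (1-y)/(1-p) = 0 + 1/0.842 = 1.188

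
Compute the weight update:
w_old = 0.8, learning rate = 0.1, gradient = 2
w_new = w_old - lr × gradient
w_new = 0.6

w_new = w - η·∂L/∂w = 0.8 - 0.1×(2) = 0.8 - (0.2) = 0.6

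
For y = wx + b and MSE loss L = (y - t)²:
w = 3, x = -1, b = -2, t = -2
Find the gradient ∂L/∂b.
∂L/∂b = -6

y = wx + b = (3)(-1) + -2 = -5
∂L/∂y = 2(y - t) = 2(-5 - -2) = -6
∂y/∂b = 1
∂L/∂b = ∂L/∂y · ∂y/∂b = -6 × 1 = -6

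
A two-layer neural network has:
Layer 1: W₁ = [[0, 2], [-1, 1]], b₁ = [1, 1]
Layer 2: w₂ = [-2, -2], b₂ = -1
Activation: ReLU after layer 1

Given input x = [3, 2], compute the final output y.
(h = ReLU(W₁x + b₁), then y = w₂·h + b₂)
y = -11

Layer 1 pre-activation: z₁ = [5, 0]
After ReLU: h = [5, 0]
Layer 2 output: y = -2×5 + -2×0 + -1 = -11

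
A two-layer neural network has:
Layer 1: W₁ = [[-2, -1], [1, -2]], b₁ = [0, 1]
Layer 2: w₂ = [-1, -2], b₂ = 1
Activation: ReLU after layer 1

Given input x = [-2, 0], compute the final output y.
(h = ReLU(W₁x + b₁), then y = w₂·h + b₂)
y = -3

Layer 1 pre-activation: z₁ = [4, -1]
After ReLU: h = [4, 0]
Layer 2 output: y = -1×4 + -2×0 + 1 = -3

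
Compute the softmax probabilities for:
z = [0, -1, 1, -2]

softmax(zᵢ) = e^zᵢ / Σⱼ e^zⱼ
p = [0.2369, 0.0871, 0.6439, 0.0321]

exp(z) = [1, 0.3679, 2.718, 0.1353]
Sum = 4.221
p = [0.2369, 0.0871, 0.6439, 0.0321]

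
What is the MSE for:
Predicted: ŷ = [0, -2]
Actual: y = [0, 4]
MSE = 18

MSE = (1/2)((0-0)² + (-2-4)²) = (1/2)(0 + 36) = 18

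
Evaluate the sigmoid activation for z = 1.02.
0.735

sigmoid(1.02) = 1/(1 + e^(-1.02)) = 1/(1 + 0.3606) = 0.735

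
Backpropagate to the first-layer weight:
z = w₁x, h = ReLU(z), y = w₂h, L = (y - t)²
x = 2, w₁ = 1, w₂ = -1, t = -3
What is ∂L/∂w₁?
∂L/∂w₁ = -4

Forward pass:
z = w₁x = 1×2 = 2
h = ReLU(2) = 2
y = w₂h = -1×2 = -2

Backward pass:
∂L/∂y = 2(y - t) = 2(-2 - -3) = 2
∂y/∂h = w₂ = -1
∂h/∂z = 1 (ReLU derivative)
∂z/∂w₁ = x = 2

∂L/∂w₁ = 2 × -1 × 1 × 2 = -4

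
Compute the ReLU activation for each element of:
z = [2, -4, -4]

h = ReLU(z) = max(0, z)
h = [2, 0, 0]

ReLU applied element-wise: max(0,2)=2, max(0,-4)=0, max(0,-4)=0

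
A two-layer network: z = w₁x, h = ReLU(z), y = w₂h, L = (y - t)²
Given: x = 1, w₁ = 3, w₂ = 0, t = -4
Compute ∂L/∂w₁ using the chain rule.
∂L/∂w₁ = 0

Forward pass:
z = w₁x = 3×1 = 3
h = ReLU(3) = 3
y = w₂h = 0×3 = 0

Backward pass:
∂L/∂y = 2(y - t) = 2(0 - -4) = 8
∂y/∂h = w₂ = 0
∂h/∂z = 1 (ReLU derivative)
∂z/∂w₁ = x = 1

∂L/∂w₁ = 8 × 0 × 1 × 1 = 0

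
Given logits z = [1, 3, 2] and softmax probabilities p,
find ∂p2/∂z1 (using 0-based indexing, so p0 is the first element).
∂p2/∂z1 = -0.1628

p = softmax(z) = [0.09003, 0.6652, 0.2447]
p2 = 0.2447, p1 = 0.6652

∂p2/∂z1 = -p2 × p1 = -0.2447 × 0.6652 = -0.1628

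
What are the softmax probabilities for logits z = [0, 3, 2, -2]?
p = [0.035, 0.702, 0.2583, 0.0047]

exp(z) = [1, 20.09, 7.389, 0.1353]
Sum = 28.61
p = [0.035, 0.702, 0.2583, 0.0047]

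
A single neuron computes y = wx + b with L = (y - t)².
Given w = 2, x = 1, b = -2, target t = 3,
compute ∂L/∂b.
∂L/∂b = -6

y = wx + b = (2)(1) + -2 = 0
∂L/∂y = 2(y - t) = 2(0 - 3) = -6
∂y/∂b = 1
∂L/∂b = ∂L/∂y · ∂y/∂b = -6 × 1 = -6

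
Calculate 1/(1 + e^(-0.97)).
0.7251

sigmoid(0.97) = 1/(1 + e^(-0.97)) = 1/(1 + 0.3791) = 0.7251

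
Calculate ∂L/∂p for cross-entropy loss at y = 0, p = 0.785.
∂L/∂p = 4.651

∂L/∂p = -y/p + (1-y)/(1-p) = 0 + 1/0.215 = 4.651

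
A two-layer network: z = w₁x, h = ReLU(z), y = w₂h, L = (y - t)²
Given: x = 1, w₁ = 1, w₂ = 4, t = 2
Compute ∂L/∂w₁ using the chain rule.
∂L/∂w₁ = 16

Forward pass:
z = w₁x = 1×1 = 1
h = ReLU(1) = 1
y = w₂h = 4×1 = 4

Backward pass:
∂L/∂y = 2(y - t) = 2(4 - 2) = 4
∂y/∂h = w₂ = 4
∂h/∂z = 1 (ReLU derivative)
∂z/∂w₁ = x = 1

∂L/∂w₁ = 4 × 4 × 1 × 1 = 16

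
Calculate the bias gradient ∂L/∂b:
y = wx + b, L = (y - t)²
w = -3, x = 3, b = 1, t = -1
∂L/∂b = -14

y = wx + b = (-3)(3) + 1 = -8
∂L/∂y = 2(y - t) = 2(-8 - -1) = -14
∂y/∂b = 1
∂L/∂b = ∂L/∂y · ∂y/∂b = -14 × 1 = -14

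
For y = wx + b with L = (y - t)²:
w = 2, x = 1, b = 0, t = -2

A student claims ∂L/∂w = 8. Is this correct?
Correct

y = (2)(1) + 0 = 2
∂L/∂y = 2(y - t) = 2(2 - -2) = 8
∂y/∂w = x = 1
∂L/∂w = 8 × 1 = 8

Claimed value: 8
Correct: The correct gradient is 8.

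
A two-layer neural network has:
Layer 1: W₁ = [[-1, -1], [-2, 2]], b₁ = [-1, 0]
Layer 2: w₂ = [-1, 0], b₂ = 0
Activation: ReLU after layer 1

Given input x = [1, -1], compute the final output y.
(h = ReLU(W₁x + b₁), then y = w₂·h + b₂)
y = 0

Layer 1 pre-activation: z₁ = [-1, -4]
After ReLU: h = [0, 0]
Layer 2 output: y = -1×0 + 0×0 + 0 = 0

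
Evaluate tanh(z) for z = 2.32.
0.9809

tanh(2.32) = (e^(2.32) - e^(-2.32))/(e^(2.32) + e^(-2.32)) = 0.9809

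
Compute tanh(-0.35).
-0.3364

tanh(-0.35) = (e^(-0.35) - e^(0.35))/(e^(-0.35) + e^(0.35)) = -0.3364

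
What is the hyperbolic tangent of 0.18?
0.1781

tanh(0.18) = (e^(0.18) - e^(-0.18))/(e^(0.18) + e^(-0.18)) = 0.1781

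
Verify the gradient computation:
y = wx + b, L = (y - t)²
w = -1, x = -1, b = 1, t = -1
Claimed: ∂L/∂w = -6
Correct

y = (-1)(-1) + 1 = 2
∂L/∂y = 2(y - t) = 2(2 - -1) = 6
∂y/∂w = x = -1
∂L/∂w = 6 × -1 = -6

Claimed value: -6
Correct: The correct gradient is -6.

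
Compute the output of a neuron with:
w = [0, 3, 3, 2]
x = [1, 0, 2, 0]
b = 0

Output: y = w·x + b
y = 6

y = (0)(1) + (3)(0) + (3)(2) + (2)(0) + 0 = 6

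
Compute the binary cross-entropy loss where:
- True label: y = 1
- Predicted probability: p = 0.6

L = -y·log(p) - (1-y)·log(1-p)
L = 0.5108

L = -1·log(0.6) - 0·log(0.4) = -log(0.6) = 0.5108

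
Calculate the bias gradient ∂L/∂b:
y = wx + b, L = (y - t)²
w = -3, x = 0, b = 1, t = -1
∂L/∂b = 4

y = wx + b = (-3)(0) + 1 = 1
∂L/∂y = 2(y - t) = 2(1 - -1) = 4
∂y/∂b = 1
∂L/∂b = ∂L/∂y · ∂y/∂b = 4 × 1 = 4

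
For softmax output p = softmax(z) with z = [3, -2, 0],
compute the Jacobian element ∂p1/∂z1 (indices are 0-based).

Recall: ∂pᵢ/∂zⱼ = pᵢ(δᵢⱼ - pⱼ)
∂p1/∂z1 = 0.006337

p = softmax(z) = [0.9465, 0.006377, 0.04712]
p1 = 0.006377

∂p1/∂z1 = p1(1 - p1) = 0.006377 × (1 - 0.006377) = 0.006337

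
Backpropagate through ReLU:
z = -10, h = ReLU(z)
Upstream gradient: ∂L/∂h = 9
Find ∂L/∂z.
∂L/∂z = 0

h = ReLU(-10) = 0
Since z < 0: ∂h/∂z = 0
∂L/∂z = ∂L/∂h · ∂h/∂z = 9 × 0 = 0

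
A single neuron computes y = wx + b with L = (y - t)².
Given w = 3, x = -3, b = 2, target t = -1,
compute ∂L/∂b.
∂L/∂b = -12

y = wx + b = (3)(-3) + 2 = -7
∂L/∂y = 2(y - t) = 2(-7 - -1) = -12
∂y/∂b = 1
∂L/∂b = ∂L/∂y · ∂y/∂b = -12 × 1 = -12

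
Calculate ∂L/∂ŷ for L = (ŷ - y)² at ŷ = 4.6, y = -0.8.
∂L/∂ŷ = 10.8

∂L/∂ŷ = 2(ŷ - y) = 2(4.6 - -0.8) = 2(5.4) = 10.8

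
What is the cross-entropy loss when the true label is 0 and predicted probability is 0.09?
L = 0.09431

L = -0·log(0.09) - 1·log(0.91) = -log(0.91) = 0.09431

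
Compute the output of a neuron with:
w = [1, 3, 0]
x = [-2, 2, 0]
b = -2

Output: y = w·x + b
y = 2

y = (1)(-2) + (3)(2) + (0)(0) + -2 = 2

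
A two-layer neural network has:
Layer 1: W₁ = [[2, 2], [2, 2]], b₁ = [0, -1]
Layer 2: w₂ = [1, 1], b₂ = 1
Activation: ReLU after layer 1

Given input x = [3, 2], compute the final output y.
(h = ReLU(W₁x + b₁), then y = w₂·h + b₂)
y = 20

Layer 1 pre-activation: z₁ = [10, 9]
After ReLU: h = [10, 9]
Layer 2 output: y = 1×10 + 1×9 + 1 = 20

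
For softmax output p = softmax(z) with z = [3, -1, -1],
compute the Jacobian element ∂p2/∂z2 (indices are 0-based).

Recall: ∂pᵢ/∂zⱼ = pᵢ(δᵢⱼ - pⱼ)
∂p2/∂z2 = 0.01736

p = softmax(z) = [0.9647, 0.01767, 0.01767]
p2 = 0.01767

∂p2/∂z2 = p2(1 - p2) = 0.01767 × (1 - 0.01767) = 0.01736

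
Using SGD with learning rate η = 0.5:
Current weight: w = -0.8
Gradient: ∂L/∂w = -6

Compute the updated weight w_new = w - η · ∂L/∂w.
w_new = 2.2

w_new = w - η·∂L/∂w = -0.8 - 0.5×(-6) = -0.8 - (-3) = 2.2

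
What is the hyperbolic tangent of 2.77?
0.9922

tanh(2.77) = (e^(2.77) - e^(-2.77))/(e^(2.77) + e^(-2.77)) = 0.9922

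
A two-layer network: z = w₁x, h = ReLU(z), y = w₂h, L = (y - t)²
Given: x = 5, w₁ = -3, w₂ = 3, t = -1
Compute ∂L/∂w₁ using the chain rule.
∂L/∂w₁ = 0

Forward pass:
z = w₁x = -3×5 = -15
h = ReLU(-15) = 0
y = w₂h = 3×0 = 0

Backward pass:
∂L/∂y = 2(y - t) = 2(0 - -1) = 2
∂y/∂h = w₂ = 3
∂h/∂z = 0 (ReLU derivative)
∂z/∂w₁ = x = 5

∂L/∂w₁ = 2 × 3 × 0 × 5 = 0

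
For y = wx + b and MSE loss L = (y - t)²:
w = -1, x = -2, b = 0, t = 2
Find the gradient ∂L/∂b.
∂L/∂b = 0

y = wx + b = (-1)(-2) + 0 = 2
∂L/∂y = 2(y - t) = 2(2 - 2) = 0
∂y/∂b = 1
∂L/∂b = ∂L/∂y · ∂y/∂b = 0 × 1 = 0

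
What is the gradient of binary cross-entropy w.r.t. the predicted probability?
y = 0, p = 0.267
∂L/∂p = 1.364

∂L/∂p = -y/p + (1-y)/(1-p) = 0 + 1/0.733 = 1.364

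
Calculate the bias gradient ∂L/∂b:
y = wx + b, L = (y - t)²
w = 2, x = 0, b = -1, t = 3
∂L/∂b = -8

y = wx + b = (2)(0) + -1 = -1
∂L/∂y = 2(y - t) = 2(-1 - 3) = -8
∂y/∂b = 1
∂L/∂b = ∂L/∂y · ∂y/∂b = -8 × 1 = -8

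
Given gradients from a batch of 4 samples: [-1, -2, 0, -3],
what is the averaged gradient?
Average gradient = -1.5

Average = (1/4)(-1 + -2 + 0 + -3) = -6/4 = -1.5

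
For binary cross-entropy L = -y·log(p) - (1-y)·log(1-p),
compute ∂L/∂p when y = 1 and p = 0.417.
∂L/∂p = -2.398

∂L/∂p = -y/p + (1-y)/(1-p) = -1/0.417 + 0 = -2.398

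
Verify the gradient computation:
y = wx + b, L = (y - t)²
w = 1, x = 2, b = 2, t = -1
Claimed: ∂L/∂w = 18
Incorrect

y = (1)(2) + 2 = 4
∂L/∂y = 2(y - t) = 2(4 - -1) = 10
∂y/∂w = x = 2
∂L/∂w = 10 × 2 = 20

Claimed value: 18
Incorrect: The correct gradient is 20.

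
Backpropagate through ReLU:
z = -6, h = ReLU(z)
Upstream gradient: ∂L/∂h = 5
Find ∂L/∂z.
∂L/∂z = 0

h = ReLU(-6) = 0
Since z < 0: ∂h/∂z = 0
∂L/∂z = ∂L/∂h · ∂h/∂z = 5 × 0 = 0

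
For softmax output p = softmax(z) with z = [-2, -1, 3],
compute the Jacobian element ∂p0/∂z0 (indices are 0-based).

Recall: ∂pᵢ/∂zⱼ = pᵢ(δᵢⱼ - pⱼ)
∂p0/∂z0 = 0.00653

p = softmax(z) = [0.006573, 0.01787, 0.9756]
p0 = 0.006573

∂p0/∂z0 = p0(1 - p0) = 0.006573 × (1 - 0.006573) = 0.00653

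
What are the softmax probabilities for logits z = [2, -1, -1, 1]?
p = [0.6815, 0.0339, 0.0339, 0.2507]

exp(z) = [7.389, 0.3679, 0.3679, 2.718]
Sum = 10.84
p = [0.6815, 0.0339, 0.0339, 0.2507]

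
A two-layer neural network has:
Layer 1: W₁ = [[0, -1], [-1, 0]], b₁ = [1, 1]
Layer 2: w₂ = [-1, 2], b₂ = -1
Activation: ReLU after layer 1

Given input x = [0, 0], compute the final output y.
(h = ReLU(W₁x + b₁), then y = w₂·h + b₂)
y = 0

Layer 1 pre-activation: z₁ = [1, 1]
After ReLU: h = [1, 1]
Layer 2 output: y = -1×1 + 2×1 + -1 = 0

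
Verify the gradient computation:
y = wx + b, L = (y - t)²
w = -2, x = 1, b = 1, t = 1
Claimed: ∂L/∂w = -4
Correct

y = (-2)(1) + 1 = -1
∂L/∂y = 2(y - t) = 2(-1 - 1) = -4
∂y/∂w = x = 1
∂L/∂w = -4 × 1 = -4

Claimed value: -4
Correct: The correct gradient is -4.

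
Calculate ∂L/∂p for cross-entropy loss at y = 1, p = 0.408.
∂L/∂p = -2.451

∂L/∂p = -y/p + (1-y)/(1-p) = -1/0.408 + 0 = -2.451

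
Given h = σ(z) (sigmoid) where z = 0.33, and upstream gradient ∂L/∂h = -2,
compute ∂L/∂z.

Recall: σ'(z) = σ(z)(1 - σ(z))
∂L/∂z = -0.4866

σ(0.33) = 0.5818
σ'(0.33) = σ(0.33)(1 - σ(0.33)) = 0.5818 × 0.4182 = 0.2433
∂L/∂z = ∂L/∂h · σ'(z) = -2 × 0.2433 = -0.4866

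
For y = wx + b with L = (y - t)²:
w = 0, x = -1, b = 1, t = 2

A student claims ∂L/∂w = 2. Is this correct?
Correct

y = (0)(-1) + 1 = 1
∂L/∂y = 2(y - t) = 2(1 - 2) = -2
∂y/∂w = x = -1
∂L/∂w = -2 × -1 = 2

Claimed value: 2
Correct: The correct gradient is 2.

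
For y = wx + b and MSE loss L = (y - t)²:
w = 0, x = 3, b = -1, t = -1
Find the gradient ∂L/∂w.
∂L/∂w = 0

y = wx + b = (0)(3) + -1 = -1
∂L/∂y = 2(y - t) = 2(-1 - -1) = 0
∂y/∂w = x = 3
∂L/∂w = ∂L/∂y · ∂y/∂w = 0 × 3 = 0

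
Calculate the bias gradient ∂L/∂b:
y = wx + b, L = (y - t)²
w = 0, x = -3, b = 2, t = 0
∂L/∂b = 4

y = wx + b = (0)(-3) + 2 = 2
∂L/∂y = 2(y - t) = 2(2 - 0) = 4
∂y/∂b = 1
∂L/∂b = ∂L/∂y · ∂y/∂b = 4 × 1 = 4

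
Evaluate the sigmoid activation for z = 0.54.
0.6318

sigmoid(0.54) = 1/(1 + e^(-0.54)) = 1/(1 + 0.5827) = 0.6318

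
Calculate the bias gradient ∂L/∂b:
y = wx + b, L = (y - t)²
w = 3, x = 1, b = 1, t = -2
∂L/∂b = 12

y = wx + b = (3)(1) + 1 = 4
∂L/∂y = 2(y - t) = 2(4 - -2) = 12
∂y/∂b = 1
∂L/∂b = ∂L/∂y · ∂y/∂b = 12 × 1 = 12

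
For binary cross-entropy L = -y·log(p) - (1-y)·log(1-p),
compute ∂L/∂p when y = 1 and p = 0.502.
∂L/∂p = -1.992

∂L/∂p = -y/p + (1-y)/(1-p) = -1/0.502 + 0 = -1.992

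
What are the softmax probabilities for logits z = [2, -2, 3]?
p = [0.2676, 0.0049, 0.7275]

exp(z) = [7.389, 0.1353, 20.09]
Sum = 27.61
p = [0.2676, 0.0049, 0.7275]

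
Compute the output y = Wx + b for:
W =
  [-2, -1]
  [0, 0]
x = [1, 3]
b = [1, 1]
y = [-4, 1]

Wx = [-2×1 + -1×3, 0×1 + 0×3]
   = [-5, 0]
y = Wx + b = [-5 + 1, 0 + 1] = [-4, 1]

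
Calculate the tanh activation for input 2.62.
0.9895

tanh(2.62) = (e^(2.62) - e^(-2.62))/(e^(2.62) + e^(-2.62)) = 0.9895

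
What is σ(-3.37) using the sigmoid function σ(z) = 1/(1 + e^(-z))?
0.03325

sigmoid(-3.37) = 1/(1 + e^(3.37)) = 1/(1 + 29.08) = 0.03325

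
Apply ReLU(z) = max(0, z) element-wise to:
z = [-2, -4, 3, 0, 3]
h = [0, 0, 3, 0, 3]

ReLU applied element-wise: max(0,-2)=0, max(0,-4)=0, max(0,3)=3, max(0,0)=0, max(0,3)=3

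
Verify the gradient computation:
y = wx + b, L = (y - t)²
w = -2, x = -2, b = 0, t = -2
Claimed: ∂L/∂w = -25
Incorrect

y = (-2)(-2) + 0 = 4
∂L/∂y = 2(y - t) = 2(4 - -2) = 12
∂y/∂w = x = -2
∂L/∂w = 12 × -2 = -24

Claimed value: -25
Incorrect: The correct gradient is -24.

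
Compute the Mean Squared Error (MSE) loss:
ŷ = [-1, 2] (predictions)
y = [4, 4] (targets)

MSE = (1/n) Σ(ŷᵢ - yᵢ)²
MSE = 14.5

MSE = (1/2)((-1-4)² + (2-4)²) = (1/2)(25 + 4) = 14.5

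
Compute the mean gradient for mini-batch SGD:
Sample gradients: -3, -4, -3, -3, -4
Average gradient = -3.4

Average = (1/5)(-3 + -4 + -3 + -3 + -4) = -17/5 = -3.4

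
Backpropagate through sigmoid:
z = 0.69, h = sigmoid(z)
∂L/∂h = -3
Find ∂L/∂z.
∂L/∂z = -0.6674

σ(0.69) = 0.666
σ'(0.69) = σ(0.69)(1 - σ(0.69)) = 0.666 × 0.334 = 0.2225
∂L/∂z = ∂L/∂h · σ'(z) = -3 × 0.2225 = -0.6674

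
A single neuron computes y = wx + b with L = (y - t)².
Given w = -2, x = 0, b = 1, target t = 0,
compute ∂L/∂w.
∂L/∂w = 0

y = wx + b = (-2)(0) + 1 = 1
∂L/∂y = 2(y - t) = 2(1 - 0) = 2
∂y/∂w = x = 0
∂L/∂w = ∂L/∂y · ∂y/∂w = 2 × 0 = 0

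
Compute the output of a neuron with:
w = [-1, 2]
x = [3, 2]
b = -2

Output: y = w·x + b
y = -1

y = (-1)(3) + (2)(2) + -2 = -1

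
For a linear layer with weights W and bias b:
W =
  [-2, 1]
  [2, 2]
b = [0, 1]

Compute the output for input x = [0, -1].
y = [-1, -1]

Wx = [-2×0 + 1×-1, 2×0 + 2×-1]
   = [-1, -2]
y = Wx + b = [-1 + 0, -2 + 1] = [-1, -1]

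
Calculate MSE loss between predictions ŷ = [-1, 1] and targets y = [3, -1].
MSE = 10

MSE = (1/2)((-1-3)² + (1--1)²) = (1/2)(16 + 4) = 10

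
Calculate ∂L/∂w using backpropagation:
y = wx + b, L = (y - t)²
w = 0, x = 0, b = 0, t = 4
∂L/∂w = 0

y = wx + b = (0)(0) + 0 = 0
∂L/∂y = 2(y - t) = 2(0 - 4) = -8
∂y/∂w = x = 0
∂L/∂w = ∂L/∂y · ∂y/∂w = -8 × 0 = 0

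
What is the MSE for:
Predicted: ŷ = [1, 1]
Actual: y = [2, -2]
MSE = 5

MSE = (1/2)((1-2)² + (1--2)²) = (1/2)(1 + 9) = 5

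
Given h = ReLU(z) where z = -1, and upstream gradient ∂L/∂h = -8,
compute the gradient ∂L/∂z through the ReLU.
∂L/∂z = 0

h = ReLU(-1) = 0
Since z < 0: ∂h/∂z = 0
∂L/∂z = ∂L/∂h · ∂h/∂z = -8 × 0 = 0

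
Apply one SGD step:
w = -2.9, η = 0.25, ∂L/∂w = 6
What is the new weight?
w_new = -4.4

w_new = w - η·∂L/∂w = -2.9 - 0.25×(6) = -2.9 - (1.5) = -4.4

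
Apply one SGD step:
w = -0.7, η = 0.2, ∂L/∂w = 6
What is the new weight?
w_new = -1.9

w_new = w - η·∂L/∂w = -0.7 - 0.2×(6) = -0.7 - (1.2) = -1.9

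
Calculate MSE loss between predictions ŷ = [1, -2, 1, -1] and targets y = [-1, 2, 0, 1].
MSE = 6.25

MSE = (1/4)((1--1)² + (-2-2)² + (1-0)² + (-1-1)²) = (1/4)(4 + 16 + 1 + 4) = 6.25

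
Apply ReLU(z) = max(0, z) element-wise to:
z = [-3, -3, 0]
h = [0, 0, 0]

ReLU applied element-wise: max(0,-3)=0, max(0,-3)=0, max(0,0)=0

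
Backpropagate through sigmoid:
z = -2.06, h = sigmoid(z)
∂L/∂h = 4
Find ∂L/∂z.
∂L/∂z = 0.4011

σ(-2.06) = 0.113
σ'(-2.06) = σ(-2.06)(1 - σ(-2.06)) = 0.113 × 0.887 = 0.1003
∂L/∂z = ∂L/∂h · σ'(z) = 4 × 0.1003 = 0.4011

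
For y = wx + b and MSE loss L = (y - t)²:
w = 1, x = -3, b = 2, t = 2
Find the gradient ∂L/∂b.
∂L/∂b = -6

y = wx + b = (1)(-3) + 2 = -1
∂L/∂y = 2(y - t) = 2(-1 - 2) = -6
∂y/∂b = 1
∂L/∂b = ∂L/∂y · ∂y/∂b = -6 × 1 = -6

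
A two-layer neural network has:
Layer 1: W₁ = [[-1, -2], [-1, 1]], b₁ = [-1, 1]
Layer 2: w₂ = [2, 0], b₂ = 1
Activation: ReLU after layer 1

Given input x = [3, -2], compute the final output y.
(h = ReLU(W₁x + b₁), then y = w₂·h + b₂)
y = 1

Layer 1 pre-activation: z₁ = [0, -4]
After ReLU: h = [0, 0]
Layer 2 output: y = 2×0 + 0×0 + 1 = 1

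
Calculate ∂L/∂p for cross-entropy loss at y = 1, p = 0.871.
∂L/∂p = -1.148

∂L/∂p = -y/p + (1-y)/(1-p) = -1/0.871 + 0 = -1.148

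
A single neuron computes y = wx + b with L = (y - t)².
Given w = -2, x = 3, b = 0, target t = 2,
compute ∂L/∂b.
∂L/∂b = -16

y = wx + b = (-2)(3) + 0 = -6
∂L/∂y = 2(y - t) = 2(-6 - 2) = -16
∂y/∂b = 1
∂L/∂b = ∂L/∂y · ∂y/∂b = -16 × 1 = -16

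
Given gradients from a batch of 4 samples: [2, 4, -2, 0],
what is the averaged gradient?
Average gradient = 1

Average = (1/4)(2 + 4 + -2 + 0) = 4/4 = 1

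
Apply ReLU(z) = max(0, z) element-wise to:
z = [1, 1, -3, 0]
h = [1, 1, 0, 0]

ReLU applied element-wise: max(0,1)=1, max(0,1)=1, max(0,-3)=0, max(0,0)=0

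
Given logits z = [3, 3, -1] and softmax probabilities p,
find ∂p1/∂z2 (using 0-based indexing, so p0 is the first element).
∂p1/∂z2 = -0.004496

p = softmax(z) = [0.4955, 0.4955, 0.009075]
p1 = 0.4955, p2 = 0.009075

∂p1/∂z2 = -p1 × p2 = -0.4955 × 0.009075 = -0.004496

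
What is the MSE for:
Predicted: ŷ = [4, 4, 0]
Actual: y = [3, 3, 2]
MSE = 2

MSE = (1/3)((4-3)² + (4-3)² + (0-2)²) = (1/3)(1 + 1 + 4) = 2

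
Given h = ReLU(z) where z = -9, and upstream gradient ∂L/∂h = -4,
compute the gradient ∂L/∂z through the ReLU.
∂L/∂z = 0

h = ReLU(-9) = 0
Since z < 0: ∂h/∂z = 0
∂L/∂z = ∂L/∂h · ∂h/∂z = -4 × 0 = 0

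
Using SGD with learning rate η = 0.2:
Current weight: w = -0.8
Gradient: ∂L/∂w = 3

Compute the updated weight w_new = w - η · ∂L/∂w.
w_new = -1.4

w_new = w - η·∂L/∂w = -0.8 - 0.2×(3) = -0.8 - (0.6) = -1.4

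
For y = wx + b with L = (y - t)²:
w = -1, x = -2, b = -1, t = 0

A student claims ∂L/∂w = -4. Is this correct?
Correct

y = (-1)(-2) + -1 = 1
∂L/∂y = 2(y - t) = 2(1 - 0) = 2
∂y/∂w = x = -2
∂L/∂w = 2 × -2 = -4

Claimed value: -4
Correct: The correct gradient is -4.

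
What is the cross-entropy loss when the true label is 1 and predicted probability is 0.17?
L = 1.772

L = -1·log(0.17) - 0·log(0.83) = -log(0.17) = 1.772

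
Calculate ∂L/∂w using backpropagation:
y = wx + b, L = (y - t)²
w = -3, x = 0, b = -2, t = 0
∂L/∂w = 0

y = wx + b = (-3)(0) + -2 = -2
∂L/∂y = 2(y - t) = 2(-2 - 0) = -4
∂y/∂w = x = 0
∂L/∂w = ∂L/∂y · ∂y/∂w = -4 × 0 = 0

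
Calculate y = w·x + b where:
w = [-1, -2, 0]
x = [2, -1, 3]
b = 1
y = 1

y = (-1)(2) + (-2)(-1) + (0)(3) + 1 = 1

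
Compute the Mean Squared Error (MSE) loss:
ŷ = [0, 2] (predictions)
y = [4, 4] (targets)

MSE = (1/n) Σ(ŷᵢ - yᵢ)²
MSE = 10

MSE = (1/2)((0-4)² + (2-4)²) = (1/2)(16 + 4) = 10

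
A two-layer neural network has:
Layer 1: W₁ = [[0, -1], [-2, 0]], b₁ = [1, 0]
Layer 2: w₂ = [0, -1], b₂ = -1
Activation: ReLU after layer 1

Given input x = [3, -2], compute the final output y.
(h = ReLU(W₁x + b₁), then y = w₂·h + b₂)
y = -1

Layer 1 pre-activation: z₁ = [3, -6]
After ReLU: h = [3, 0]
Layer 2 output: y = 0×3 + -1×0 + -1 = -1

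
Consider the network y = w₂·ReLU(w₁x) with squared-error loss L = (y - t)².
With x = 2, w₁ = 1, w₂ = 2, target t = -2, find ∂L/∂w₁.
∂L/∂w₁ = 48

Forward pass:
z = w₁x = 1×2 = 2
h = ReLU(2) = 2
y = w₂h = 2×2 = 4

Backward pass:
∂L/∂y = 2(y - t) = 2(4 - -2) = 12
∂y/∂h = w₂ = 2
∂h/∂z = 1 (ReLU derivative)
∂z/∂w₁ = x = 2

∂L/∂w₁ = 12 × 2 × 1 × 2 = 48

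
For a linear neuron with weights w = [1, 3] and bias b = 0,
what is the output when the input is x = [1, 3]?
y = 10

y = (1)(1) + (3)(3) + 0 = 10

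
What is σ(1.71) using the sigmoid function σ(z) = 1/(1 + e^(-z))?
0.8468

sigmoid(1.71) = 1/(1 + e^(-1.71)) = 1/(1 + 0.1809) = 0.8468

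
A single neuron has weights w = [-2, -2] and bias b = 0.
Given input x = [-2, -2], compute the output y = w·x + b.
y = 8

y = (-2)(-2) + (-2)(-2) + 0 = 8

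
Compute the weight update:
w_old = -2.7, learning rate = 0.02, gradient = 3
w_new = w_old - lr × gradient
w_new = -2.76

w_new = w - η·∂L/∂w = -2.7 - 0.02×(3) = -2.7 - (0.06) = -2.76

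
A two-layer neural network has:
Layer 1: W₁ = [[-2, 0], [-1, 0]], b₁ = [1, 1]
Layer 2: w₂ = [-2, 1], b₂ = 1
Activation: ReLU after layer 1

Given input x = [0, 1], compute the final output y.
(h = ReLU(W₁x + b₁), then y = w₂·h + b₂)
y = 0

Layer 1 pre-activation: z₁ = [1, 1]
After ReLU: h = [1, 1]
Layer 2 output: y = -2×1 + 1×1 + 1 = 0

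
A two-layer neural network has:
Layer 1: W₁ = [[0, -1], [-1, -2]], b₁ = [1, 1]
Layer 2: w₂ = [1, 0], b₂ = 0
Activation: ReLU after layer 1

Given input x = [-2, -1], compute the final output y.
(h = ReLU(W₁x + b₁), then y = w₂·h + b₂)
y = 2

Layer 1 pre-activation: z₁ = [2, 5]
After ReLU: h = [2, 5]
Layer 2 output: y = 1×2 + 0×5 + 0 = 2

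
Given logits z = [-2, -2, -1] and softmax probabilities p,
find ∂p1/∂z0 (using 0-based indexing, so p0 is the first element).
∂p1/∂z0 = -0.04492

p = softmax(z) = [0.2119, 0.2119, 0.5761]
p1 = 0.2119, p0 = 0.2119

∂p1/∂z0 = -p1 × p0 = -0.2119 × 0.2119 = -0.04492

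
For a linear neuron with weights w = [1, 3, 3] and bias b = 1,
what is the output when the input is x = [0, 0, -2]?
y = -5

y = (1)(0) + (3)(0) + (3)(-2) + 1 = -5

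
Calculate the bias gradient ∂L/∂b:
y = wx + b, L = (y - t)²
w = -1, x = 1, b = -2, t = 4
∂L/∂b = -14

y = wx + b = (-1)(1) + -2 = -3
∂L/∂y = 2(y - t) = 2(-3 - 4) = -14
∂y/∂b = 1
∂L/∂b = ∂L/∂y · ∂y/∂b = -14 × 1 = -14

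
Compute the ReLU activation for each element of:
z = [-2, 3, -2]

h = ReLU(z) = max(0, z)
h = [0, 3, 0]

ReLU applied element-wise: max(0,-2)=0, max(0,3)=3, max(0,-2)=0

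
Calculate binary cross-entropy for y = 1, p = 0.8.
L = 0.2231

L = -1·log(0.8) - 0·log(0.2) = -log(0.8) = 0.2231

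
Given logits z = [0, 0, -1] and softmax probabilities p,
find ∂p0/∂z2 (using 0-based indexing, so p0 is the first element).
∂p0/∂z2 = -0.06561

p = softmax(z) = [0.4223, 0.4223, 0.1554]
p0 = 0.4223, p2 = 0.1554

∂p0/∂z2 = -p0 × p2 = -0.4223 × 0.1554 = -0.06561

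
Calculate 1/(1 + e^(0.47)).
0.3846

sigmoid(-0.47) = 1/(1 + e^(0.47)) = 1/(1 + 1.6) = 0.3846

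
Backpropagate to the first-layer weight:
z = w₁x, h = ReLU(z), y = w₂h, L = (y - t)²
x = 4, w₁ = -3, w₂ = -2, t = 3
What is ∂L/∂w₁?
∂L/∂w₁ = 0

Forward pass:
z = w₁x = -3×4 = -12
h = ReLU(-12) = 0
y = w₂h = -2×0 = 0

Backward pass:
∂L/∂y = 2(y - t) = 2(0 - 3) = -6
∂y/∂h = w₂ = -2
∂h/∂z = 0 (ReLU derivative)
∂z/∂w₁ = x = 4

∂L/∂w₁ = -6 × -2 × 0 × 4 = 0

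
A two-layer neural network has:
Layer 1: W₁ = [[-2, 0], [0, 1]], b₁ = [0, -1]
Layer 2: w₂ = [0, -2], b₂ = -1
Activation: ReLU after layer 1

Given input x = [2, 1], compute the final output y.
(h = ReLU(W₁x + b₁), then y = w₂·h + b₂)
y = -1

Layer 1 pre-activation: z₁ = [-4, 0]
After ReLU: h = [0, 0]
Layer 2 output: y = 0×0 + -2×0 + -1 = -1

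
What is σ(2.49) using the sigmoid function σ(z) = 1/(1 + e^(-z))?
0.9234

sigmoid(2.49) = 1/(1 + e^(-2.49)) = 1/(1 + 0.08291) = 0.9234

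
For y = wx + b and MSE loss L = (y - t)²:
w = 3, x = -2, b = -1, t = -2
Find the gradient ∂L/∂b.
∂L/∂b = -10

y = wx + b = (3)(-2) + -1 = -7
∂L/∂y = 2(y - t) = 2(-7 - -2) = -10
∂y/∂b = 1
∂L/∂b = ∂L/∂y · ∂y/∂b = -10 × 1 = -10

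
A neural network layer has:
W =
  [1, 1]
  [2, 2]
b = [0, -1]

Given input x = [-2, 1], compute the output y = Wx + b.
y = [-1, -3]

Wx = [1×-2 + 1×1, 2×-2 + 2×1]
   = [-1, -2]
y = Wx + b = [-1 + 0, -2 + -1] = [-1, -3]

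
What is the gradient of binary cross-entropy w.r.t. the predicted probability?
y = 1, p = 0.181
∂L/∂p = -5.525

∂L/∂p = -y/p + (1-y)/(1-p) = -1/0.181 + 0 = -5.525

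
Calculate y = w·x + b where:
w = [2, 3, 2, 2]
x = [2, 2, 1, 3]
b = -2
y = 16

y = (2)(2) + (3)(2) + (2)(1) + (2)(3) + -2 = 16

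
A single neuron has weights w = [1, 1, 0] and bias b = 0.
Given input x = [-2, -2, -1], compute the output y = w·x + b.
y = -4

y = (1)(-2) + (1)(-2) + (0)(-1) + 0 = -4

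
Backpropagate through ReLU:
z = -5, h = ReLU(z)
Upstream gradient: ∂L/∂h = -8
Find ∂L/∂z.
∂L/∂z = 0

h = ReLU(-5) = 0
Since z < 0: ∂h/∂z = 0
∂L/∂z = ∂L/∂h · ∂h/∂z = -8 × 0 = 0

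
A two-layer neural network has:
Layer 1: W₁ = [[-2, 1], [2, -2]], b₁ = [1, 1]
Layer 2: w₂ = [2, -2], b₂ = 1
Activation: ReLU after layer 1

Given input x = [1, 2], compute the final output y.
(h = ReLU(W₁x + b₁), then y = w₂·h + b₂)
y = 3

Layer 1 pre-activation: z₁ = [1, -1]
After ReLU: h = [1, 0]
Layer 2 output: y = 2×1 + -2×0 + 1 = 3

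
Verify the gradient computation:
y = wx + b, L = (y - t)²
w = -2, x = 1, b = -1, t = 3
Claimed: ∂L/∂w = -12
Correct

y = (-2)(1) + -1 = -3
∂L/∂y = 2(y - t) = 2(-3 - 3) = -12
∂y/∂w = x = 1
∂L/∂w = -12 × 1 = -12

Claimed value: -12
Correct: The correct gradient is -12.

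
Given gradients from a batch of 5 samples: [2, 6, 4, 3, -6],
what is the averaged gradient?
Average gradient = 1.8

Average = (1/5)(2 + 6 + 4 + 3 + -6) = 9/5 = 1.8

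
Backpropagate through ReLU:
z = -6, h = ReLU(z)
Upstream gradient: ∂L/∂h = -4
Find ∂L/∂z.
∂L/∂z = 0

h = ReLU(-6) = 0
Since z < 0: ∂h/∂z = 0
∂L/∂z = ∂L/∂h · ∂h/∂z = -4 × 0 = 0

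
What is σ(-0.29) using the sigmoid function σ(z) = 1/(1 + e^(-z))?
0.428

sigmoid(-0.29) = 1/(1 + e^(0.29)) = 1/(1 + 1.336) = 0.428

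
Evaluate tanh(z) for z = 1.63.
0.9261

tanh(1.63) = (e^(1.63) - e^(-1.63))/(e^(1.63) + e^(-1.63)) = 0.9261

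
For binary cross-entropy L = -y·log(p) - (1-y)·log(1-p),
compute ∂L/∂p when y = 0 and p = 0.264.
∂L/∂p = 1.359

∂L/∂p = -y/p + (1-y)/(1-p) = 0 + 1/0.736 = 1.359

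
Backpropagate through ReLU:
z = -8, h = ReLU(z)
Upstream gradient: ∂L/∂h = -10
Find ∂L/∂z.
∂L/∂z = 0

h = ReLU(-8) = 0
Since z < 0: ∂h/∂z = 0
∂L/∂z = ∂L/∂h · ∂h/∂z = -10 × 0 = 0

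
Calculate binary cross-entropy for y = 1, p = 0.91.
L = 0.09431

L = -1·log(0.91) - 0·log(0.09) = -log(0.91) = 0.09431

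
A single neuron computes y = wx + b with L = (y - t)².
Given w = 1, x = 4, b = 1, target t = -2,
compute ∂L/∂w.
∂L/∂w = 56

y = wx + b = (1)(4) + 1 = 5
∂L/∂y = 2(y - t) = 2(5 - -2) = 14
∂y/∂w = x = 4
∂L/∂w = ∂L/∂y · ∂y/∂w = 14 × 4 = 56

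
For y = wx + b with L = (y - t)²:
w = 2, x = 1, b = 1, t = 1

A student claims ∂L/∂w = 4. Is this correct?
Correct

y = (2)(1) + 1 = 3
∂L/∂y = 2(y - t) = 2(3 - 1) = 4
∂y/∂w = x = 1
∂L/∂w = 4 × 1 = 4

Claimed value: 4
Correct: The correct gradient is 4.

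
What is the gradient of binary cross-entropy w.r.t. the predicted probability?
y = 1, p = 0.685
∂L/∂p = -1.46

∂L/∂p = -y/p + (1-y)/(1-p) = -1/0.685 + 0 = -1.46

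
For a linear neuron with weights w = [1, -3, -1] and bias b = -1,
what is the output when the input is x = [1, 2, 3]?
y = -9

y = (1)(1) + (-3)(2) + (-1)(3) + -1 = -9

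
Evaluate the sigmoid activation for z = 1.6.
0.832

sigmoid(1.6) = 1/(1 + e^(-1.6)) = 1/(1 + 0.2019) = 0.832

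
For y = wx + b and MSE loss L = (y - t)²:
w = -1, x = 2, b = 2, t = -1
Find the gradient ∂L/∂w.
∂L/∂w = 4

y = wx + b = (-1)(2) + 2 = 0
∂L/∂y = 2(y - t) = 2(0 - -1) = 2
∂y/∂w = x = 2
∂L/∂w = ∂L/∂y · ∂y/∂w = 2 × 2 = 4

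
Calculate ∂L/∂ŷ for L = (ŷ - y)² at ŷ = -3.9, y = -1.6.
∂L/∂ŷ = -4.6

∂L/∂ŷ = 2(ŷ - y) = 2(-3.9 - -1.6) = 2(-2.3) = -4.6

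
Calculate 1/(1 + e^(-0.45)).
0.6106

sigmoid(0.45) = 1/(1 + e^(-0.45)) = 1/(1 + 0.6376) = 0.6106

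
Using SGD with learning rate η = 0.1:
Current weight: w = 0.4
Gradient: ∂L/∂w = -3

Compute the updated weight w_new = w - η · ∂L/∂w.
w_new = 0.7

w_new = w - η·∂L/∂w = 0.4 - 0.1×(-3) = 0.4 - (-0.3) = 0.7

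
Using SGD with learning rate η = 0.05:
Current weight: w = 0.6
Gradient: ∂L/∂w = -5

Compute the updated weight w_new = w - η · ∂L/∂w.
w_new = 0.85

w_new = w - η·∂L/∂w = 0.6 - 0.05×(-5) = 0.6 - (-0.25) = 0.85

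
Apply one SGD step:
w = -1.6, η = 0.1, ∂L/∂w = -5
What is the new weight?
w_new = -1.1

w_new = w - η·∂L/∂w = -1.6 - 0.1×(-5) = -1.6 - (-0.5) = -1.1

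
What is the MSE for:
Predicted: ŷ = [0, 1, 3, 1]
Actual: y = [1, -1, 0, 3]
MSE = 4.5

MSE = (1/4)((0-1)² + (1--1)² + (3-0)² + (1-3)²) = (1/4)(1 + 4 + 9 + 4) = 4.5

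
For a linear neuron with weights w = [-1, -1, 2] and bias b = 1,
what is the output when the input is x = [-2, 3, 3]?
y = 6

y = (-1)(-2) + (-1)(3) + (2)(3) + 1 = 6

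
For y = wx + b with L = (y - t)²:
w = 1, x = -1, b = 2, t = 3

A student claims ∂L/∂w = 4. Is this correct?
Correct

y = (1)(-1) + 2 = 1
∂L/∂y = 2(y - t) = 2(1 - 3) = -4
∂y/∂w = x = -1
∂L/∂w = -4 × -1 = 4

Claimed value: 4
Correct: The correct gradient is 4.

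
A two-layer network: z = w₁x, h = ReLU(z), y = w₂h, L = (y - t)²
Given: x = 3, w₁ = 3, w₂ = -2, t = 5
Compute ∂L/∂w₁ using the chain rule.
∂L/∂w₁ = 276

Forward pass:
z = w₁x = 3×3 = 9
h = ReLU(9) = 9
y = w₂h = -2×9 = -18

Backward pass:
∂L/∂y = 2(y - t) = 2(-18 - 5) = -46
∂y/∂h = w₂ = -2
∂h/∂z = 1 (ReLU derivative)
∂z/∂w₁ = x = 3

∂L/∂w₁ = -46 × -2 × 1 × 3 = 276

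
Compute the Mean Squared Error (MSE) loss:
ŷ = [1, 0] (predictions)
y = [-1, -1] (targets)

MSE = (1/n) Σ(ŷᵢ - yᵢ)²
MSE = 2.5

MSE = (1/2)((1--1)² + (0--1)²) = (1/2)(4 + 1) = 2.5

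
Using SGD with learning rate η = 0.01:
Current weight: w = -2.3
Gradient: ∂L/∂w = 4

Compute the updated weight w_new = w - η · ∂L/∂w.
w_new = -2.34

w_new = w - η·∂L/∂w = -2.3 - 0.01×(4) = -2.3 - (0.04) = -2.34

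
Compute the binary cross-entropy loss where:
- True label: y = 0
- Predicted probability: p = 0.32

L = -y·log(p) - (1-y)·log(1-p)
L = 0.3857

L = -0·log(0.32) - 1·log(0.68) = -log(0.68) = 0.3857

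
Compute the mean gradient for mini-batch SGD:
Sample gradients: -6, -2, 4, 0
Average gradient = -1

Average = (1/4)(-6 + -2 + 4 + 0) = -4/4 = -1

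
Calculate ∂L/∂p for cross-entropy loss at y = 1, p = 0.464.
∂L/∂p = -2.155

∂L/∂p = -y/p + (1-y)/(1-p) = -1/0.464 + 0 = -2.155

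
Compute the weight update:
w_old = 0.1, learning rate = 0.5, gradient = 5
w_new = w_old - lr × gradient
w_new = -2.4

w_new = w - η·∂L/∂w = 0.1 - 0.5×(5) = 0.1 - (2.5) = -2.4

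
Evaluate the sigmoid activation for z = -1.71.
0.1532

sigmoid(-1.71) = 1/(1 + e^(1.71)) = 1/(1 + 5.529) = 0.1532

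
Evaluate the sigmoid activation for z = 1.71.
0.8468

sigmoid(1.71) = 1/(1 + e^(-1.71)) = 1/(1 + 0.1809) = 0.8468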